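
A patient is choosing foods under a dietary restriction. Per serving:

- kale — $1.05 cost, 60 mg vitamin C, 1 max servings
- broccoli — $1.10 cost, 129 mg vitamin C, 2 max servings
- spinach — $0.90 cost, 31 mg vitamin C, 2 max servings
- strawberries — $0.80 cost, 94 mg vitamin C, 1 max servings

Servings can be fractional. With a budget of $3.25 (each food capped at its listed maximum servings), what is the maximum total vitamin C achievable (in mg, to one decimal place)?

Vitamin C per dollar: strawberries 117.5, broccoli 117.3, kale 57.14, spinach 34.44.
Take 1 serving of strawberries: spends $0.80, +94.0 mg vitamin C (running total 94.0 mg).
Take 2 servings of broccoli: spends $2.20, +258.0 mg vitamin C (running total 352.0 mg).
Take 0.2381 servings of kale: spends $0.25, +14.3 mg vitamin C (running total 366.3 mg).
Greedy by best ratio exhausts the cost allowance optimally: 366.3 mg.

366.3 mg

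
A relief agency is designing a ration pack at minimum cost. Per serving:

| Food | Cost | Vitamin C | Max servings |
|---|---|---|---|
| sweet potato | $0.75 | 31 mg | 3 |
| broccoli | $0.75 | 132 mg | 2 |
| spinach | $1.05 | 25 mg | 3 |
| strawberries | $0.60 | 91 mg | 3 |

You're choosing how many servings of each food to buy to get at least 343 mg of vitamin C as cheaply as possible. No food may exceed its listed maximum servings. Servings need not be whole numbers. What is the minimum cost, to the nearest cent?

Cost per mg of vitamin C: broccoli $0.0057, strawberries $0.0066, sweet potato $0.0242, spinach $0.0420.
Take 2 servings of broccoli: +264.0 mg vitamin C for $1.50 (total $1.50, still need 79.0 mg).
Take 0.8681 servings of strawberries: +79.0 mg vitamin C for $0.52 (total $2.02, still need 0.0 mg).
Greedy by cheapest-per-mg is optimal for a single linear constraint, so the minimum cost is $2.02.

$2.02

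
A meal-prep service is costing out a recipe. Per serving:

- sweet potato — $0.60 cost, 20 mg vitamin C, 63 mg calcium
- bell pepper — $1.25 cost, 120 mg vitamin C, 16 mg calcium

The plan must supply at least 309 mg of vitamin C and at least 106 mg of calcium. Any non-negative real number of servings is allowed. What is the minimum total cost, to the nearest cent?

$3.64

This is a tiny linear program; its minimum lies at a vertex of the feasible set. List the vertices and price them.
sweet potato only: max(309/20, 106/63) = 15.45 servings → $9.27.
bell pepper only: max(309/120, 106/16) = 6.625 servings → $8.28.
sweet potato + bell pepper with both tight: 1.074 servings and 2.396 servings → $3.64.
So the least-cost plan costs $3.64.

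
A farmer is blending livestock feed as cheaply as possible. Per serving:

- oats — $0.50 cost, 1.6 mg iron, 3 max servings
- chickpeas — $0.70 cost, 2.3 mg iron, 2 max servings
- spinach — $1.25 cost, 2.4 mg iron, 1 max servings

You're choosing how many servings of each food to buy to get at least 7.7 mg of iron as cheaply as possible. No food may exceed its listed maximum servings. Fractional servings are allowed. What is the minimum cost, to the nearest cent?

Cost per mg of iron: chickpeas $0.3043, oats $0.3125, spinach $0.5208.
Take 2 servings of chickpeas: +4.6 mg iron for $1.40 (total $1.40, still need 3.1 mg).
Take 1.938 servings of oats: +3.1 mg iron for $0.97 (total $2.37, still need 0.0 mg).
Filling from the cheapest source first is optimal under one linear minimum: $2.37.

$2.37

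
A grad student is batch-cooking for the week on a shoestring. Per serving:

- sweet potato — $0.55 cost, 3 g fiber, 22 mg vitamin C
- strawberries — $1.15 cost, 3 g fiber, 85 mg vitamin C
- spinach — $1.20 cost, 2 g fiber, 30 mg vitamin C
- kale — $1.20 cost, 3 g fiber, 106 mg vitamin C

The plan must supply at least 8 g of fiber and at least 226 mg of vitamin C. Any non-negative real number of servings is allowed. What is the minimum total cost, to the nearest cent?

$2.76

Check every corner: each single food scaled to meet both minima, and each pair solved so both constraints bind.
sweet potato only: max(8/3, 226/22) = 10.27 servings → $5.65.
strawberries only: max(8/3, 226/85) = 2.667 servings → $3.07.
spinach only: max(8/2, 226/30) = 7.533 servings → $9.04.
kale only: max(8/3, 226/106) = 2.667 servings → $3.20.
sweet potato + strawberries with both tight: 0.01058 servings and 2.656 servings → $3.06.
sweet potato + spinach: the both-tight solution has a negative serving — not a feasible corner.
sweet potato + kale with both tight: 0.6746 servings and 1.992 servings → $2.76.
strawberries + spinach with both tight: 2.65 servings and 0.025 servings → $3.08.
strawberries + kale with both targets exact would need a negative amount; discard.
spinach + kale with both tight: 1.393 servings and 1.738 servings → $3.76.
The minimum over all feasible corners is $2.76.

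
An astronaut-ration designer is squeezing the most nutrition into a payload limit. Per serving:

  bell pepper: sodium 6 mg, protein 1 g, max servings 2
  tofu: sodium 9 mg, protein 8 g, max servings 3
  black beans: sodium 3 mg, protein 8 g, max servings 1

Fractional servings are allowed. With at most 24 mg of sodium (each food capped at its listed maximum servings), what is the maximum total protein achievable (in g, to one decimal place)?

Protein per mg sodium: black beans 2.667, tofu 0.8889, bell pepper 0.1667.
Take 1 serving of black beans: uses 3 mg sodium, +8.0 g protein (running total 8.0 g).
Take 2.333 servings of tofu: uses 21 mg sodium, +18.7 g protein (running total 26.7 g).
Filling greedily by protein-per-mg sodium is optimal for one linear limit, giving 26.7 g.

26.7 g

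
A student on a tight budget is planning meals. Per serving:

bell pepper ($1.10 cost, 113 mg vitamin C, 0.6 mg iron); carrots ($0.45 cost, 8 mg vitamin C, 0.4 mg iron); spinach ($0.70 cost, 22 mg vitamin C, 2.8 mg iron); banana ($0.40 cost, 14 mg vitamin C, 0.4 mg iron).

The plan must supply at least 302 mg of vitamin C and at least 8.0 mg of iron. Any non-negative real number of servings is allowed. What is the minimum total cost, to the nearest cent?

Two binding constraints pin down two serving amounts, so the optimal mix uses at most two foods. The candidates are each food alone (scaled to the tighter of vitamin C/iron) and each pair with both constraints tight.
bell pepper only: max(302/113, 8.0/0.6) = 13.33 servings → $14.67.
carrots only: max(302/8, 8.0/0.4) = 37.75 servings → $16.99.
spinach only: max(302/22, 8.0/2.8) = 13.73 servings → $9.61.
banana only: max(302/14, 8.0/0.4) = 21.57 servings → $8.63.
bell pepper + carrots with both tight: 1.406 servings and 17.89 servings → $9.60.
bell pepper + spinach with both tight: 2.208 servings and 2.384 servings → $4.10.
bell pepper + banana with both tight: 0.2391 servings and 19.64 servings → $8.12.
carrots + spinach: intersection lies outside the first quadrant.
carrots + banana with both targets exact would need a negative amount; discard.
spinach + banana: the both-tight solution has a negative serving — not a feasible corner.
Cheapest feasible corner: $4.10.

$4.10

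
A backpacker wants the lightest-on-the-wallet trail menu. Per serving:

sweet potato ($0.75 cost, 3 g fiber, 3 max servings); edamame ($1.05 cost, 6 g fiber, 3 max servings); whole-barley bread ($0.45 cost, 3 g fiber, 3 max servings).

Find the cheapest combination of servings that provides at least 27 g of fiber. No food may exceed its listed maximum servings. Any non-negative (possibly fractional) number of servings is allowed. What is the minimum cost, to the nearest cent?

Cost per g of fiber: whole-barley bread $0.1500, edamame $0.1750, sweet potato $0.2500.
Take 3 servings of whole-barley bread: +9.0 g fiber for $1.35 (total $1.35, still need 18.0 g).
Take 3 servings of edamame: +18.0 g fiber for $3.15 (total $4.50, still need 0.0 g).
Filling from the cheapest source first is optimal under one linear minimum: $4.50.

$4.50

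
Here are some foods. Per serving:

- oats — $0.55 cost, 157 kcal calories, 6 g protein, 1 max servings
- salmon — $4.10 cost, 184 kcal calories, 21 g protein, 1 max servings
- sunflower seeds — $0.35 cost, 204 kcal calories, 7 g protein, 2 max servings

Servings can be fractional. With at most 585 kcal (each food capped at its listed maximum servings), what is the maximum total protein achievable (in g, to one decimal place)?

35.4 g

Protein per kcal: salmon 0.1141, oats 0.03822, sunflower seeds 0.03431.
Take 1 serving of salmon: uses 184 kcal, +21.0 g protein (running total 21.0 g).
Take 1 serving of oats: uses 157 kcal, +6.0 g protein (running total 27.0 g).
Take 1.196 servings of sunflower seeds: uses 244 kcal, +8.4 g protein (running total 35.4 g).
Greedy by best ratio exhausts the calories allowance optimally: 35.4 g.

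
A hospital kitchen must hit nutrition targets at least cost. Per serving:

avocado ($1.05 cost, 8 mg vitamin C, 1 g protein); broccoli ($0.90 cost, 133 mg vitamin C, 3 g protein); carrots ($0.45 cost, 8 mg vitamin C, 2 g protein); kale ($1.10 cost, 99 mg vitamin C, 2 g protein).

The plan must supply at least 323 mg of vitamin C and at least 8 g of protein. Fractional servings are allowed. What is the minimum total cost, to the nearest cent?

avocado only: max(323/8, 8/1) = 40.38 servings → $42.39.
broccoli only: max(323/133, 8/3) = 2.667 servings → $2.40.
carrots only: max(323/8, 8/2) = 40.38 servings → $18.17.
kale only: max(323/99, 8/2) = 4 servings → $4.40.
avocado + broccoli with both tight: 0.8716 servings and 2.376 servings → $3.05.
avocado + carrots with both targets exact would need a negative amount; discard.
avocado + kale with both tight: 1.759 servings and 3.12 servings → $5.28.
broccoli + carrots with both tight: 2.405 servings and 0.3926 servings → $2.34.
broccoli + kale: the both-tight solution has a negative serving — not a feasible corner.
carrots + kale with both tight: 0.8022 servings and 3.198 servings → $3.88.
Cheapest feasible corner: $2.34.

$2.34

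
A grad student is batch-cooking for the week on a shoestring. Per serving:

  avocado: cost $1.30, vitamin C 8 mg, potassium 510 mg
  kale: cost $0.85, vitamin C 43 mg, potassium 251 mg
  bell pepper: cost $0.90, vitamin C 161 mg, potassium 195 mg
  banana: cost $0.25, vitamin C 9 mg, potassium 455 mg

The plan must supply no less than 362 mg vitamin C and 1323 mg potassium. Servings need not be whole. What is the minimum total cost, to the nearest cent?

$2.42

An LP optimum is at a vertex; with two nutrient constraints at most two foods are used. Check each candidate.
avocado only: max(362/8, 1323/510) = 45.25 servings → $58.83.
kale only: max(362/43, 1323/251) = 8.419 servings → $7.16.
bell pepper only: max(362/161, 1323/195) = 6.785 servings → $6.11.
banana only: max(362/9, 1323/455) = 40.22 servings → $10.06.
avocado + kale: intersection lies outside the first quadrant.
avocado + bell pepper with both tight: 1.768 servings and 2.161 servings → $4.24.
avocado + banana: the both-tight solution has a negative serving — not a feasible corner.
kale + bell pepper with both tight: 4.447 servings and 1.061 servings → $4.73.
kale + banana: intersection lies outside the first quadrant.
bell pepper + banana with both tight: 2.137 servings and 1.992 servings → $2.42.
The minimum over all feasible corners is $2.42.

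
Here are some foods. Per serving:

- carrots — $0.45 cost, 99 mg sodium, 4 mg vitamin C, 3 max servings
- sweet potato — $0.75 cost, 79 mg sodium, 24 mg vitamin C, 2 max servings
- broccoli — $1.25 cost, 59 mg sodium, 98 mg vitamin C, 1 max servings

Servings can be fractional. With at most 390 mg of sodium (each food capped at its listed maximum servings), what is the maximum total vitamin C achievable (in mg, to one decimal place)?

153.0 mg

Vitamin C per mg sodium: broccoli 1.661, sweet potato 0.3038, carrots 0.0404.
Take 1 serving of broccoli: uses 59 mg sodium, +98.0 mg vitamin C (running total 98.0 mg).
Take 2 servings of sweet potato: uses 158 mg sodium, +48.0 mg vitamin C (running total 146.0 mg).
Take 1.747 servings of carrots: uses 173 mg sodium, +7.0 mg vitamin C (running total 153.0 mg).
Greedy by best ratio exhausts the sodium allowance optimally: 153.0 mg.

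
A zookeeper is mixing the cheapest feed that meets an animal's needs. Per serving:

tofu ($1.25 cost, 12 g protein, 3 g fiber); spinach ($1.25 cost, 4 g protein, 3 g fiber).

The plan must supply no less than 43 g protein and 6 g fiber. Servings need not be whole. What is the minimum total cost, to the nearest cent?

Two binding constraints pin down two serving amounts, so the optimal mix uses at most two foods. The candidates are each food alone (scaled to the tighter of protein/fiber) and each pair with both constraints tight.
tofu only: max(43/12, 6/3) = 3.583 servings → $4.48.
spinach only: max(43/4, 6/3) = 10.75 servings → $13.44.
tofu + spinach: the both-tight solution has a negative serving — not a feasible corner.
Cheapest feasible corner: $4.48.

$4.48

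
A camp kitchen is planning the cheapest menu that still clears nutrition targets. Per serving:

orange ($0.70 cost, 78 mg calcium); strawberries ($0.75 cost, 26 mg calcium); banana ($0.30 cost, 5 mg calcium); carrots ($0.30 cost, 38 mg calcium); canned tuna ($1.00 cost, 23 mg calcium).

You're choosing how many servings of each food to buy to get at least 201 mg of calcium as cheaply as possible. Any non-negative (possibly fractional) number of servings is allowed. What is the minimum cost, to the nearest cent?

$1.59

Cost per mg of calcium: carrots $0.0079, orange $0.0090, strawberries $0.0288, canned tuna $0.0435, banana $0.0600.
With no serving limits, use only carrots: 201 mg / 38 mg = 5.289 servings × $0.30 = $1.59.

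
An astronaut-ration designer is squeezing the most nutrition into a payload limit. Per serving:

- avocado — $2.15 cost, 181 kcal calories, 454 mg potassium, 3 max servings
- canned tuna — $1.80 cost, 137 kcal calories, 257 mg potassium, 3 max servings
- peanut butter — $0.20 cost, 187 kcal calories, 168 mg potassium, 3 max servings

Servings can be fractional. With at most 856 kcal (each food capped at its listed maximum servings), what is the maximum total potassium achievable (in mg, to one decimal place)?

Potassium per kcal: avocado 2.508, canned tuna 1.876, peanut butter 0.8984.
Take 3 servings of avocado: uses 543 kcal, +1362.0 mg potassium (running total 1362.0 mg).
Take 2.285 servings of canned tuna: uses 313 kcal, +587.2 mg potassium (running total 1949.2 mg).
Greedy by best ratio exhausts the calories allowance optimally: 1949.2 mg.

1949.2 mg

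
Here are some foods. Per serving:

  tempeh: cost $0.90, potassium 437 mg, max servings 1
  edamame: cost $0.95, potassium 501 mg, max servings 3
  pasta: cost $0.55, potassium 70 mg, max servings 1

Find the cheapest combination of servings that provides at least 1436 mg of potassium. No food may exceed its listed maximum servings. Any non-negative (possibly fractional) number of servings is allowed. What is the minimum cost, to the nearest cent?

Cost per mg of potassium: edamame $0.0019, tempeh $0.0021, pasta $0.0079.
Take 2.866 servings of edamame: +1436.0 mg potassium for $2.72 (total $2.72, still need 0.0 mg).
Greedy by cheapest-per-mg is optimal for a single linear constraint, so the minimum cost is $2.72.

$2.72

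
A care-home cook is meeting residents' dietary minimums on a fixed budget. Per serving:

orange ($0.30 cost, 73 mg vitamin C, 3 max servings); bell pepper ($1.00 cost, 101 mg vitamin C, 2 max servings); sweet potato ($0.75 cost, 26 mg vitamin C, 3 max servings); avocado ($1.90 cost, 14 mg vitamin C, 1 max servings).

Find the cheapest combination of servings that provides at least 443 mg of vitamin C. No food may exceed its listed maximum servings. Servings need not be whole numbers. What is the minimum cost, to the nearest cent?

Cost per mg of vitamin C: orange $0.0041, bell pepper $0.0099, sweet potato $0.0288, avocado $0.1357.
Take 3 servings of orange: +219.0 mg vitamin C for $0.90 (total $0.90, still need 224.0 mg).
Take 2 servings of bell pepper: +202.0 mg vitamin C for $2.00 (total $2.90, still need 22.0 mg).
Take 0.8462 servings of sweet potato: +22.0 mg vitamin C for $0.63 (total $3.53, still need 0.0 mg).
Greedy by cheapest-per-mg is optimal for a single linear constraint, so the minimum cost is $3.53.

$3.53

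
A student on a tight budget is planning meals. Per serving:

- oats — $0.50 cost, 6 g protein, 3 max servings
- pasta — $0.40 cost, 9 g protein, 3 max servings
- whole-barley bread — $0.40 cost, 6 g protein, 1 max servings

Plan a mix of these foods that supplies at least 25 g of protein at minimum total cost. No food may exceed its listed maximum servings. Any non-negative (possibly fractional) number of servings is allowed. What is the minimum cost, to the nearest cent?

$1.11

Cost per g of protein: pasta $0.0444, whole-barley bread $0.0667, oats $0.0833.
Take 2.778 servings of pasta: +25.0 g protein for $1.11 (total $1.11, still need 0.0 g).
Greedy by cheapest-per-g is optimal for a single linear constraint, so the minimum cost is $1.11.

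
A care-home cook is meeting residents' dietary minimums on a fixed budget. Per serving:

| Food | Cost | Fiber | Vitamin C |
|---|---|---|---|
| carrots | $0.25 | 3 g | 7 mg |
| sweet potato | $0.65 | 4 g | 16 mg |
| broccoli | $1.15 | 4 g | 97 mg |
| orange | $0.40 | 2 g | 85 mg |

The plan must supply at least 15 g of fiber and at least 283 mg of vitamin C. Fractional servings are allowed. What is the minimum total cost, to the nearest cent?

carrots only: max(15/3, 283/7) = 40.43 servings → $10.11.
sweet potato only: max(15/4, 283/16) = 17.69 servings → $11.50.
broccoli only: max(15/4, 283/97) = 3.75 servings → $4.31.
orange only: max(15/2, 283/85) = 7.5 servings → $3.00.
carrots + sweet potato with both targets exact would need a negative amount; discard.
carrots + broccoli with both tight: 1.228 servings and 2.829 servings → $3.56.
carrots + orange with both tight: 2.942 servings and 3.087 servings → $1.97.
sweet potato + broccoli with both tight: 0.9969 servings and 2.753 servings → $3.81.
sweet potato + orange with both tight: 2.302 servings and 2.896 servings → $2.65.
broccoli + orange: the both-tight solution has a negative serving — not a feasible corner.
Cheapest feasible corner: $1.97.

$1.97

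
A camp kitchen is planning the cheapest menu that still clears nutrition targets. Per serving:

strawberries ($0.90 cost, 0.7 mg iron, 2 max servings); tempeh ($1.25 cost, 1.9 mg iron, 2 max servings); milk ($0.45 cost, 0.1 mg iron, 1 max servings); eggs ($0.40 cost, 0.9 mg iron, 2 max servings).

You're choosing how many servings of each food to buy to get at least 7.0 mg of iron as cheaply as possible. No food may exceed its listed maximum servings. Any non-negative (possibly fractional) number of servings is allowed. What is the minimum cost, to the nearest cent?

Cost per mg of iron: eggs $0.4444, tempeh $0.6579, strawberries $1.2857, milk $4.5000.
Take 2 servings of eggs: +1.8 mg iron for $0.80 (total $0.80, still need 5.2 mg).
Take 2 servings of tempeh: +3.8 mg iron for $2.50 (total $3.30, still need 1.4 mg).
Take 2 servings of strawberries: +1.4 mg iron for $1.80 (total $5.10, still need 0.0 mg).
Greedy by cheapest-per-mg is optimal for a single linear constraint, so the minimum cost is $5.10.

$5.10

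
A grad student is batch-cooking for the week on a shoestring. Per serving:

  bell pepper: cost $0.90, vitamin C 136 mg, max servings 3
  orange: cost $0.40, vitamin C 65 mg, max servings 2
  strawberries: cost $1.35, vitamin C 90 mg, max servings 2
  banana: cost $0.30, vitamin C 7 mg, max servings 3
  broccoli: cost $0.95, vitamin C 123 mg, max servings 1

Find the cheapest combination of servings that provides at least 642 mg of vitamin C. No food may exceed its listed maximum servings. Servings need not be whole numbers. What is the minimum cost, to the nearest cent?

Cost per mg of vitamin C: orange $0.0062, bell pepper $0.0066, broccoli $0.0077, strawberries $0.0150, banana $0.0429.
Take 2 servings of orange: +130.0 mg vitamin C for $0.80 (total $0.80, still need 512.0 mg).
Take 3 servings of bell pepper: +408.0 mg vitamin C for $2.70 (total $3.50, still need 104.0 mg).
Take 0.8455 servings of broccoli: +104.0 mg vitamin C for $0.80 (total $4.30, still need 0.0 mg).
Greedy by cheapest-per-mg is optimal for a single linear constraint, so the minimum cost is $4.30.

$4.30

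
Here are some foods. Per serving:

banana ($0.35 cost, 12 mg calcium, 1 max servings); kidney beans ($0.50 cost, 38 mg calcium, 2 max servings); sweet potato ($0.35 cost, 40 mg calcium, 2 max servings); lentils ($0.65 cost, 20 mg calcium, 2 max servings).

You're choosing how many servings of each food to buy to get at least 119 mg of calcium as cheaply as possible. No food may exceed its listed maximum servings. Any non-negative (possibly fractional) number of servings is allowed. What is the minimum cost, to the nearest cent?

Cost per mg of calcium: sweet potato $0.0088, kidney beans $0.0132, banana $0.0292, lentils $0.0325.
Take 2 servings of sweet potato: +80.0 mg calcium for $0.70 (total $0.70, still need 39.0 mg).
Take 1.026 servings of kidney beans: +39.0 mg calcium for $0.51 (total $1.21, still need 0.0 mg).
Greedy by cheapest-per-mg is optimal for a single linear constraint, so the minimum cost is $1.21.

$1.21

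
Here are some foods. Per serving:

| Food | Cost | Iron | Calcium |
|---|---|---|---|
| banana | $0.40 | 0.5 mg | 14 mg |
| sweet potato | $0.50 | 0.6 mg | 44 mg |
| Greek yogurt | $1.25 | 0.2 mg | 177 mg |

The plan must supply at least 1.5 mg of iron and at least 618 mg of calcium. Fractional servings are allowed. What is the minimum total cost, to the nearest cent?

Compare the cost at each extreme point of the feasible region.
banana only: max(1.5/0.5, 618/14) = 44.14 servings → $17.66.
sweet potato only: max(1.5/0.6, 618/44) = 14.05 servings → $7.02.
Greek yogurt only: max(1.5/0.2, 618/177) = 7.5 servings → $9.38.
banana + sweet potato with both targets exact would need a negative amount; discard.
banana + Greek yogurt with both tight: 1.656 servings and 3.361 servings → $4.86.
sweet potato + Greek yogurt with both tight: 1.457 servings and 3.129 servings → $4.64.
So the least-cost plan costs $4.64.

$4.64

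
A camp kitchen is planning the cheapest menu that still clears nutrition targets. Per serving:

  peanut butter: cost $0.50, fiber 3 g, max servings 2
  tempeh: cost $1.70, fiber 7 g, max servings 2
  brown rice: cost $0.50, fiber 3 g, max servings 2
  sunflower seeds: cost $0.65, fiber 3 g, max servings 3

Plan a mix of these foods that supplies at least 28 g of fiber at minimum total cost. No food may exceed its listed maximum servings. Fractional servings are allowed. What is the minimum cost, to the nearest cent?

$5.65

Cost per g of fiber: peanut butter $0.1667, brown rice $0.1667, sunflower seeds $0.2167, tempeh $0.2429.
Take 2 servings of peanut butter: +6.0 g fiber for $1.00 (total $1.00, still need 22.0 g).
Take 2 servings of brown rice: +6.0 g fiber for $1.00 (total $2.00, still need 16.0 g).
Take 3 servings of sunflower seeds: +9.0 g fiber for $1.95 (total $3.95, still need 7.0 g).
Take 1 serving of tempeh: +7.0 g fiber for $1.70 (total $5.65, still need 0.0 g).
Greedy by cheapest-per-g is optimal for a single linear constraint, so the minimum cost is $5.65.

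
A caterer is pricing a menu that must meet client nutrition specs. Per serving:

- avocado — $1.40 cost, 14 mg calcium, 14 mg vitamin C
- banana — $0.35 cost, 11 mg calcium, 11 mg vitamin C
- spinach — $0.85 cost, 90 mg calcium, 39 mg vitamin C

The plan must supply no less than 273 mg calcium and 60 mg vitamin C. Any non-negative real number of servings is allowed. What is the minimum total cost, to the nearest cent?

$2.58

Compare the cost at each extreme point of the feasible region.
avocado only: max(273/14, 60/14) = 19.5 servings → $27.30.
banana only: max(273/11, 60/11) = 24.82 servings → $8.69.
spinach only: max(273/90, 60/39) = 3.033 servings → $2.58.
avocado + banana (both tight): parallel constraints — no distinct corner.
avocado + spinach with both targets exact would need a negative amount; discard.
banana + spinach: intersection lies outside the first quadrant.
So the least-cost plan costs $2.58.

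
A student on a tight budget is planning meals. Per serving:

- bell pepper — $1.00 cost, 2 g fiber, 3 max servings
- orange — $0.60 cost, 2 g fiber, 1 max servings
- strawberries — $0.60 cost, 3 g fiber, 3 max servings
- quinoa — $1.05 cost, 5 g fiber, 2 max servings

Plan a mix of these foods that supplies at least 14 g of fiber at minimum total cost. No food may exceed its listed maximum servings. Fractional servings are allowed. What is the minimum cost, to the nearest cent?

Cost per g of fiber: strawberries $0.2000, quinoa $0.2100, orange $0.3000, bell pepper $0.5000.
Take 3 servings of strawberries: +9.0 g fiber for $1.80 (total $1.80, still need 5.0 g).
Take 1 serving of quinoa: +5.0 g fiber for $1.05 (total $2.85, still need 0.0 g).
Greedy by cheapest-per-g is optimal for a single linear constraint, so the minimum cost is $2.85.

$2.85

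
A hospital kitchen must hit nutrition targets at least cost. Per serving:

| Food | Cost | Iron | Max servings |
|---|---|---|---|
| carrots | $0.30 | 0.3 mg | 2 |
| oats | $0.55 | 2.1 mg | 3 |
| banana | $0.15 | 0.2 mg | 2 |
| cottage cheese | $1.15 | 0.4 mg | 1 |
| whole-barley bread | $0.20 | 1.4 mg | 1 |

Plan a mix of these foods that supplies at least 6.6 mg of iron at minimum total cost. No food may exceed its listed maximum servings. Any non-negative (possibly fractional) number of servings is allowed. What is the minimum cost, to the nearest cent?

$1.56

Cost per mg of iron: whole-barley bread $0.1429, oats $0.2619, banana $0.7500, carrots $1.0000, cottage cheese $2.8750.
Take 1 serving of whole-barley bread: +1.4 mg iron for $0.20 (total $0.20, still need 5.2 mg).
Take 2.476 servings of oats: +5.2 mg iron for $1.36 (total $1.56, still need 0.0 mg).
Greedy by cheapest-per-mg is optimal for a single linear constraint, so the minimum cost is $1.56.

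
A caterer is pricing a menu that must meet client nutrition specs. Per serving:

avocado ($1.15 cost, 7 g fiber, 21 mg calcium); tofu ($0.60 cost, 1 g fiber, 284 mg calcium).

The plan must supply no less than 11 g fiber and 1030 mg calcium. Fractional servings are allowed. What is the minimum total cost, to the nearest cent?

For a min-cost LP with two ≥-constraints, a basic feasible solution has at most two positive variables.
avocado only: max(11/7, 1030/21) = 49.05 servings → $56.40.
tofu only: max(11/1, 1030/284) = 11 servings → $6.60.
avocado + tofu with both tight: 1.065 servings and 3.548 servings → $3.35.
So the least-cost plan costs $3.35.

$3.35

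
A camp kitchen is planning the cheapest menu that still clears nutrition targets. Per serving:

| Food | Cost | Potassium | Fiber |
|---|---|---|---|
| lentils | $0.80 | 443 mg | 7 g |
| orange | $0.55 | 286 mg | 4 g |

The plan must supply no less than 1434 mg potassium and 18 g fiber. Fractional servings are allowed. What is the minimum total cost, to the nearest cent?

$2.59

Minimising a linear cost over {potassium ≥ 1434, fiber ≥ 18, servings ≥ 0} — the optimum is at a vertex, using one or two foods.
lentils only: max(1434/443, 18/7) = 3.237 servings → $2.59.
orange only: max(1434/286, 18/4) = 5.014 servings → $2.76.
lentils + orange: intersection lies outside the first quadrant.
So the least-cost plan costs $2.59.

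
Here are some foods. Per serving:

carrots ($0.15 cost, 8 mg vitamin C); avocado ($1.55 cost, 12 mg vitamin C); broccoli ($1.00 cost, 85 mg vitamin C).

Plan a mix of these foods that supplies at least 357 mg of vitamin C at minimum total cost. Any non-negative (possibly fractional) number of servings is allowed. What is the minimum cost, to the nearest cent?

$4.20

Cost per mg of vitamin C: broccoli $0.0118, carrots $0.0187, avocado $0.1292.
With no serving limits, use only broccoli: 357 mg / 85 mg = 4.2 servings × $1.00 = $4.20.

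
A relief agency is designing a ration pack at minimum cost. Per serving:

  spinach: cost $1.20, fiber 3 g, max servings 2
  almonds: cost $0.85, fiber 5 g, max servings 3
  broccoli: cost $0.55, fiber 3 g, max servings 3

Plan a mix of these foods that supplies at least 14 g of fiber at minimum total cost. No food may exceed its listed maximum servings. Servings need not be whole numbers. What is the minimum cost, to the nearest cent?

Cost per g of fiber: almonds $0.1700, broccoli $0.1833, spinach $0.4000.
Take 2.8 servings of almonds: +14.0 g fiber for $2.38 (total $2.38, still need 0.0 g).
Filling from the cheapest source first is optimal under one linear minimum: $2.38.

$2.38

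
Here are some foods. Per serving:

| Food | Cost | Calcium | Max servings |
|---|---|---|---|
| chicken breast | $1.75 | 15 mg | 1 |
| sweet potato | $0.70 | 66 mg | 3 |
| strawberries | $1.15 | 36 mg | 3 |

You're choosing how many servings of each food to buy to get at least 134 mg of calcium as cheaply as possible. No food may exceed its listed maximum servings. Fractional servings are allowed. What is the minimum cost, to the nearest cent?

$1.42

Cost per mg of calcium: sweet potato $0.0106, strawberries $0.0319, chicken breast $0.1167.
Take 2.03 servings of sweet potato: +134.0 mg calcium for $1.42 (total $1.42, still need 0.0 mg).
Filling from the cheapest source first is optimal under one linear minimum: $1.42.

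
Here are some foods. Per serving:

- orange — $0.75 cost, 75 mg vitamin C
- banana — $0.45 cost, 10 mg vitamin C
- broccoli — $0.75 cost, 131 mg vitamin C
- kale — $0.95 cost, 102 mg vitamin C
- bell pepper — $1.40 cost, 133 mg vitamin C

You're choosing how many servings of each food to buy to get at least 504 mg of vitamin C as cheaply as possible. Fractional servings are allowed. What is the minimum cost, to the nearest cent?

$2.89

Cost per mg of vitamin C: broccoli $0.0057, kale $0.0093, orange $0.0100, bell pepper $0.0105, banana $0.0450.
With no serving limits, use only broccoli: 504 mg / 131 mg = 3.847 servings × $0.75 = $2.89.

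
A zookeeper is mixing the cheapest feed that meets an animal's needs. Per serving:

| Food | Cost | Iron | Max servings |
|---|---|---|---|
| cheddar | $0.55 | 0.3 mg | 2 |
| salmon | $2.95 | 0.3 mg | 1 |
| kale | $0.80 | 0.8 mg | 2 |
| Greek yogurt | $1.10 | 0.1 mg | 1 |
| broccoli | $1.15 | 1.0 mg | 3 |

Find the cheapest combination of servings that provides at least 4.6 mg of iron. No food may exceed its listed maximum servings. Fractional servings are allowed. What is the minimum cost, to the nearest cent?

$5.05

Cost per mg of iron: kale $1.0000, broccoli $1.1500, cheddar $1.8333, salmon $9.8333, Greek yogurt $11.0000.
Take 2 servings of kale: +1.6 mg iron for $1.60 (total $1.60, still need 3.0 mg).
Take 3 servings of broccoli: +3.0 mg iron for $3.45 (total $5.05, still need 0.0 mg).
Filling from the cheapest source first is optimal under one linear minimum: $5.05.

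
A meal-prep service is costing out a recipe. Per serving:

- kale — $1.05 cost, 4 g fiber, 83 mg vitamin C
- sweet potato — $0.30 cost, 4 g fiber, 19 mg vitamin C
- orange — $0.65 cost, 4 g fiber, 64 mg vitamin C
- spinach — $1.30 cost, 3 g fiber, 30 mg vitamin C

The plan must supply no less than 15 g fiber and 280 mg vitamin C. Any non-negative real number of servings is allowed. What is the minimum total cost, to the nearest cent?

Two binding constraints pin down two serving amounts, so the optimal mix uses at most two foods. The candidates are each food alone (scaled to the tighter of fiber/vitamin C) and each pair with both constraints tight.
kale only: max(15/4, 280/83) = 3.75 servings → $3.94.
sweet potato only: max(15/4, 280/19) = 14.74 servings → $4.42.
orange only: max(15/4, 280/64) = 4.375 servings → $2.84.
spinach only: max(15/3, 280/30) = 9.333 servings → $12.13.
kale + sweet potato with both tight: 3.262 servings and 0.4883 servings → $3.57.
kale + orange with both tight: 2.105 servings and 1.645 servings → $3.28.
kale + spinach with both tight: 3.023 servings and 0.969 servings → $4.43.
sweet potato + orange with both targets exact would need a negative amount; discard.
sweet potato + spinach: the both-tight solution has a negative serving — not a feasible corner.
orange + spinach: the both-tight solution has a negative serving — not a feasible corner.
So the least-cost plan costs $2.84.

$2.84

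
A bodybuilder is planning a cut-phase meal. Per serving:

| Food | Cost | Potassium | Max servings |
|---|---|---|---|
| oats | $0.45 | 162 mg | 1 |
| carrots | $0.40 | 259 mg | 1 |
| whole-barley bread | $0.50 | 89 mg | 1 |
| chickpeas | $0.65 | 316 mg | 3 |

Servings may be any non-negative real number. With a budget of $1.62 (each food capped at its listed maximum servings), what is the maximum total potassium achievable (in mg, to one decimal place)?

Potassium per dollar: carrots 647.5, chickpeas 486.2, oats 360, whole-barley bread 178.
Take 1 serving of carrots: spends $0.40, +259.0 mg potassium (running total 259.0 mg).
Take 1.877 servings of chickpeas: spends $1.22, +593.1 mg potassium (running total 852.1 mg).
Greedy by best ratio exhausts the cost allowance optimally: 852.1 mg.

852.1 mg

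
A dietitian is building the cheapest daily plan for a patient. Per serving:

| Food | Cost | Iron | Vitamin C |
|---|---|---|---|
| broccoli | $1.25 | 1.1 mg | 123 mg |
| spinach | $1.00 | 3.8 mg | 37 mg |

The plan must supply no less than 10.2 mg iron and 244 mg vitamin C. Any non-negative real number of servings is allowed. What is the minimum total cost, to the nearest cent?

$3.92

Check every corner: each single food scaled to meet both minima, and each pair solved so both constraints bind.
broccoli only: max(10.2/1.1, 244/123) = 9.273 servings → $11.59.
spinach only: max(10.2/3.8, 244/37) = 6.595 servings → $6.59.
broccoli + spinach with both tight: 1.288 servings and 2.311 servings → $3.92.
The minimum over all feasible corners is $3.92.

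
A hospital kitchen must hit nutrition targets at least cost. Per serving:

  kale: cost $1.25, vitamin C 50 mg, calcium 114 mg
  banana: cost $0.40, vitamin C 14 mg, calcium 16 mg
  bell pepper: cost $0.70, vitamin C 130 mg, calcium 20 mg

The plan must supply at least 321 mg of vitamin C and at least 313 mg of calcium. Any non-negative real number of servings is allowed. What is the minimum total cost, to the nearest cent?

The cheapest plan sits at a corner of the feasible region — with two constraints it uses at most two foods.
kale only: max(321/50, 313/114) = 6.42 servings → $8.03.
banana only: max(321/14, 313/16) = 22.93 servings → $9.17.
bell pepper only: max(321/130, 313/20) = 15.65 servings → $10.96.
kale + banana with both targets exact would need a negative amount; discard.
kale + bell pepper with both tight: 2.48 servings and 1.515 servings → $4.16.
banana + bell pepper with both tight: 19.04 servings and 0.4189 servings → $7.91.
So the least-cost plan costs $4.16.

$4.16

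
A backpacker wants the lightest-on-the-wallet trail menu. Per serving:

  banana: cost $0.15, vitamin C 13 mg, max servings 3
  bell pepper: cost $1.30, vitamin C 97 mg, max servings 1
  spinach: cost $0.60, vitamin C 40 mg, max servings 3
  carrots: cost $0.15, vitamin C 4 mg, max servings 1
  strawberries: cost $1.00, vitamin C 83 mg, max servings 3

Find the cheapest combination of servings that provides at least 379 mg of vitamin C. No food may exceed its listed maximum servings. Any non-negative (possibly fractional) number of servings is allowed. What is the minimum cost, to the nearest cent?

$4.67

Cost per mg of vitamin C: banana $0.0115, strawberries $0.0120, bell pepper $0.0134, spinach $0.0150, carrots $0.0375.
Take 3 servings of banana: +39.0 mg vitamin C for $0.45 (total $0.45, still need 340.0 mg).
Take 3 servings of strawberries: +249.0 mg vitamin C for $3.00 (total $3.45, still need 91.0 mg).
Take 0.9381 servings of bell pepper: +91.0 mg vitamin C for $1.22 (total $4.67, still need 0.0 mg).
Filling from the cheapest source first is optimal under one linear minimum: $4.67.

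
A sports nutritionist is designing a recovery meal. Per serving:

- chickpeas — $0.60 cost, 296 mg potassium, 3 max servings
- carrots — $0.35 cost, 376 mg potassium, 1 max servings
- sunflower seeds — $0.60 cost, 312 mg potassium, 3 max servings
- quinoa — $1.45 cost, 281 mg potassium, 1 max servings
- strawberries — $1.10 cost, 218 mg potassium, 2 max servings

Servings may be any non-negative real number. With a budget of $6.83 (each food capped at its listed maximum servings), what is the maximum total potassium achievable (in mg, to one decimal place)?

2767.8 mg

Potassium per dollar: carrots 1074, sunflower seeds 520, chickpeas 493.3, strawberries 198.2, quinoa 193.8.
Take 1 serving of carrots: spends $0.35, +376.0 mg potassium (running total 376.0 mg).
Take 3 servings of sunflower seeds: spends $1.80, +936.0 mg potassium (running total 1312.0 mg).
Take 3 servings of chickpeas: spends $1.80, +888.0 mg potassium (running total 2200.0 mg).
Take 2 servings of strawberries: spends $2.20, +436.0 mg potassium (running total 2636.0 mg).
Take 0.469 servings of quinoa: spends $0.68, +131.8 mg potassium (running total 2767.8 mg).
Filling greedily by potassium-per-dollar is optimal for one linear limit, giving 2767.8 mg.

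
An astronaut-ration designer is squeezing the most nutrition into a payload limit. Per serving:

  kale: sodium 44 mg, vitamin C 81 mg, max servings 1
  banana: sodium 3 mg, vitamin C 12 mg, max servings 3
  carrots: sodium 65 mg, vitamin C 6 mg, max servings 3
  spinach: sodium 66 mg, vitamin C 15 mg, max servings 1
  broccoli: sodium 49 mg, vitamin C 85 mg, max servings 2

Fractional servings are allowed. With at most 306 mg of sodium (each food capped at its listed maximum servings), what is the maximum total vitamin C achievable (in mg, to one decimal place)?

Vitamin C per mg sodium: banana 4, kale 1.841, broccoli 1.735, spinach 0.2273, carrots 0.09231.
Take 3 servings of banana: uses 9 mg sodium, +36.0 mg vitamin C (running total 36.0 mg).
Take 1 serving of kale: uses 44 mg sodium, +81.0 mg vitamin C (running total 117.0 mg).
Take 2 servings of broccoli: uses 98 mg sodium, +170.0 mg vitamin C (running total 287.0 mg).
Take 1 serving of spinach: uses 66 mg sodium, +15.0 mg vitamin C (running total 302.0 mg).
Take 1.369 servings of carrots: uses 89 mg sodium, +8.2 mg vitamin C (running total 310.2 mg).
Filling greedily by vitamin C-per-mg sodium is optimal for one linear limit, giving 310.2 mg.

310.2 mg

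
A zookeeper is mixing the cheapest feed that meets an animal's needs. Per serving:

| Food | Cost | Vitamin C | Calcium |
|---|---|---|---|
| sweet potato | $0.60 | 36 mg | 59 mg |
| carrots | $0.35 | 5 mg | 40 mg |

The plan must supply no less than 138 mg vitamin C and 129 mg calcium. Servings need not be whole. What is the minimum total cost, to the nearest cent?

Minimising a linear cost over {vitamin C ≥ 138, calcium ≥ 129, servings ≥ 0} — the optimum is at a vertex, using one or two foods.
sweet potato only: max(138/36, 129/59) = 3.833 servings → $2.30.
carrots only: max(138/5, 129/40) = 27.6 servings → $9.66.
sweet potato + carrots: intersection lies outside the first quadrant.
The minimum over all feasible corners is $2.30.

$2.30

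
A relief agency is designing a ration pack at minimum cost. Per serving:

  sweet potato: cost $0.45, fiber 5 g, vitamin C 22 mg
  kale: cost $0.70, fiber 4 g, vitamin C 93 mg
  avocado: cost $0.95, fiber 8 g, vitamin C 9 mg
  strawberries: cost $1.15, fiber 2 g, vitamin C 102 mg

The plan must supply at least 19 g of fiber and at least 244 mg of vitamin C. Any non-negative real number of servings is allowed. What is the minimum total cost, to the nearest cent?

At the optimum either one food covers both requirements or two foods hit both targets exactly; no other combination can be cheaper.
sweet potato only: max(19/5, 244/22) = 11.09 servings → $4.99.
kale only: max(19/4, 244/93) = 4.75 servings → $3.33.
avocado only: max(19/8, 244/9) = 27.11 servings → $25.76.
strawberries only: max(19/2, 244/102) = 9.5 servings → $10.93.
sweet potato + kale with both tight: 2.098 servings and 2.127 servings → $2.43.
sweet potato + avocado: intersection lies outside the first quadrant.
sweet potato + strawberries with both tight: 3.112 servings and 1.721 servings → $3.38.
kale + avocado with both tight: 2.516 servings and 1.117 servings → $2.82.
kale + strawberries with both targets exact would need a negative amount; discard.
avocado + strawberries with both tight: 1.817 servings and 2.232 servings → $4.29.
So the least-cost plan costs $2.43.

$2.43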